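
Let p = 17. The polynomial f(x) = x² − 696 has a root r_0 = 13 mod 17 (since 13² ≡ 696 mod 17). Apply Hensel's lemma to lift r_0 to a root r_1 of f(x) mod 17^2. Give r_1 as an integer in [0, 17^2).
r_1 = 200 (mod 289)

Hensel's recurrence: r_{i+1} = r_i − f(r_i)·(f′(r_i))^{-1} mod 17^{i+2}, with f′(x) = 2x. Iterate:
  r_0 = 13 (mod 17)
  r_1 = 200 (mod 289)
Final: r_1 = 200, and one checks f(r_1) ≡ 0 mod 17^2.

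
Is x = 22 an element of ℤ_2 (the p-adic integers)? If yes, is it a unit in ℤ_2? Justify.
x ∈ ℤ_2 but not a unit; v_2(x) = 1 > 0

ℤ_2 = {x ∈ ℚ_2 : v_2(x) ≥ 0} and ℤ_2^× = {x ∈ ℤ_2 : v_2(x) = 0}. Here v_2(22) = v_2(num) − v_2(den) = 1; compare against these criteria.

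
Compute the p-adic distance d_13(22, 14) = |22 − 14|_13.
d_13(22, 14) = 1

Step 1 — x − y = 22 − 14 = 8. Step 2 — v_13(8) = 0 (factor: 8 = (13^0 · 8); the sign does not affect v_p). Step 3 — |x − y|_13 = 13^{0} = 1.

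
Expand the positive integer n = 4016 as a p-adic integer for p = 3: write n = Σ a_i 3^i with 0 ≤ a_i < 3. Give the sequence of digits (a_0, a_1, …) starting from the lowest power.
(a_0, a_1, …) = (2, 0, 2, 1, 1, 1, 2, 1)

Repeated division by 3 gives the digits low-to-high: 4016 = 2 + 2·3^2 + 1·3^3 + 1·3^4 + 1·3^5 + 2·3^6 + 1·3^7. Digit sequence: (2, 0, 2, 1, 1, 1, 2, 1).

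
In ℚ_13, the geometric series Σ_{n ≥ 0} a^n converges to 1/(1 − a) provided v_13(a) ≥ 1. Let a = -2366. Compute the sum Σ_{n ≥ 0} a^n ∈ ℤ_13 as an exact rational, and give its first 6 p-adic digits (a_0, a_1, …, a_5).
Σ a^n = 1/(1 − a) = 1/2367;  first 6 digits = (1, 0, 12, 11, 0, 2)

v_13(a) = 2 ≥ 1, so the series converges in ℤ_13 to 1/(1 − a) = 1/(1 − (-2366)) = 1/2367. Expand this rational in ℤ_13: compute digits iteratively via d_i = x_i mod 13, x_{i+1} = (x_i − d_i)/13. The first 6 digits are (1, 0, 12, 11, 0, 2).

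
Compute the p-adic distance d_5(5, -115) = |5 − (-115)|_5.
d_5(5, -115) = 1/5

Step 1 — x − y = 5 − (-115) = 120. Step 2 — v_5(120) = 1 (factor: 120 = (5^1 · 24); the sign does not affect v_p). Step 3 — |x − y|_5 = 5^{-1} = 1/5.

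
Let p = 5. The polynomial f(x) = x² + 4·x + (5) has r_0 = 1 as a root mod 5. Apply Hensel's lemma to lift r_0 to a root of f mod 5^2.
r_1 = 16 (mod 25)

Hensel: r_{i+1} = r_i − f(r_i)·(f′(r_i))^{-1} mod 5^{i+2}, f′(x) = 2x + 4. Iterate:
  r_0 = 1 (mod 5)
  r_1 = 16 (mod 25)
Final: r = 16 satisfies f(r) ≡ 0 mod 5^2.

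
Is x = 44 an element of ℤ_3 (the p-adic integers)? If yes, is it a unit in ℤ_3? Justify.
x ∈ ℤ_3^× (unit); v_3(x) = 0

ℤ_3 = {x ∈ ℚ_3 : v_3(x) ≥ 0} and ℤ_3^× = {x ∈ ℤ_3 : v_3(x) = 0}. Here v_3(44) = v_3(num) − v_3(den) = 0; compare against these criteria.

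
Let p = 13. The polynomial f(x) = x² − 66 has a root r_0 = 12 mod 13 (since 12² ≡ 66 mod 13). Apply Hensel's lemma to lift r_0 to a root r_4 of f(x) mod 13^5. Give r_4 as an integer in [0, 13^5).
r_4 = 167192 (mod 371293)

Hensel's recurrence: r_{i+1} = r_i − f(r_i)·(f′(r_i))^{-1} mod 13^{i+2}, with f′(x) = 2x. Iterate:
  r_0 = 12 (mod 13)
  r_1 = 51 (mod 169)
  r_2 = 220 (mod 2197)
  r_3 = 24387 (mod 28561)
  r_4 = 167192 (mod 371293)
Final: r_4 = 167192, and one checks f(r_4) ≡ 0 mod 13^5.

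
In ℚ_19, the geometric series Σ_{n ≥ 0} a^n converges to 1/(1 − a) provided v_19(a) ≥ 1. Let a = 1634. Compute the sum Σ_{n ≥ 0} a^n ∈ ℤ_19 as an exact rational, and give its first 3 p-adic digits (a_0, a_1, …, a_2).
Σ a^n = 1/(1 − a) = -1/1633;  first 3 digits = (1, 10, 9)

v_19(a) = 1 ≥ 1, so the series converges in ℤ_19 to 1/(1 − a) = 1/(1 − 1634) = -1/1633. Expand this rational in ℤ_19: compute digits iteratively via d_i = x_i mod 19, x_{i+1} = (x_i − d_i)/19. The first 3 digits are (1, 10, 9).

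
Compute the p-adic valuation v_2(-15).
v_2(-15) = 0

v_2(n) is the largest exponent k such that 2^k divides n. Factor out: -15 = -2^0 · 15. (Sign doesn't affect v_p.) So v_2(-15) = 0.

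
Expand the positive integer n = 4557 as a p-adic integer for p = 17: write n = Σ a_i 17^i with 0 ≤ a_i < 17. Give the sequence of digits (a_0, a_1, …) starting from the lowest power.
(a_0, a_1, …) = (1, 13, 15)

Repeated division by 17 gives the digits low-to-high: 4557 = 1 + 13·17^1 + 15·17^2. Digit sequence: (1, 13, 15).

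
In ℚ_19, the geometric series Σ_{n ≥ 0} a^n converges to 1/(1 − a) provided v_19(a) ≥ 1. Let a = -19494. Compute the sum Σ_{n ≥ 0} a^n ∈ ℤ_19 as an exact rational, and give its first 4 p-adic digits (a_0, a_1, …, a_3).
Σ a^n = 1/(1 − a) = 1/19495;  first 4 digits = (1, 0, 3, 16)

v_19(a) = 2 ≥ 1, so the series converges in ℤ_19 to 1/(1 − a) = 1/(1 − (-19494)) = 1/19495. Expand this rational in ℤ_19: compute digits iteratively via d_i = x_i mod 19, x_{i+1} = (x_i − d_i)/19. The first 4 digits are (1, 0, 3, 16).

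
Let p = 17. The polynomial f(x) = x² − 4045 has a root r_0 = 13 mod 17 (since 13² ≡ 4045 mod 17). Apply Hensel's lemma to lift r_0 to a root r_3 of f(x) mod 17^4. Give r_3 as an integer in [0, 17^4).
r_3 = 49381 (mod 83521)

Hensel's recurrence: r_{i+1} = r_i − f(r_i)·(f′(r_i))^{-1} mod 17^{i+2}, with f′(x) = 2x. Iterate:
  r_0 = 13 (mod 17)
  r_1 = 251 (mod 289)
  r_2 = 251 (mod 4913)
  r_3 = 49381 (mod 83521)
Final: r_3 = 49381, and one checks f(r_3) ≡ 0 mod 17^4.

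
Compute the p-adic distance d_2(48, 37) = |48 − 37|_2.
d_2(48, 37) = 1

Step 1 — x − y = 48 − 37 = 11. Step 2 — v_2(11) = 0 (factor: 11 = (2^0 · 11); the sign does not affect v_p). Step 3 — |x − y|_2 = 2^{0} = 1.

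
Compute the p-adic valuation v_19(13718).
v_19(13718) = 3

v_19(n) is the largest exponent k such that 19^k divides n. Factor out: 13718 = 19^3 · 2. (Sign doesn't affect v_p.) So v_19(13718) = 3.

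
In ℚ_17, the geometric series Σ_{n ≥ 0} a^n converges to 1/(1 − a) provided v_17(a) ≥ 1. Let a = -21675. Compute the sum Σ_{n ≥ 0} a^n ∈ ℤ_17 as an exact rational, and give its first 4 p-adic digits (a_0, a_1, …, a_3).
Σ a^n = 1/(1 − a) = 1/21676;  first 4 digits = (1, 0, 10, 12)

v_17(a) = 2 ≥ 1, so the series converges in ℤ_17 to 1/(1 − a) = 1/(1 − (-21675)) = 1/21676. Expand this rational in ℤ_17: compute digits iteratively via d_i = x_i mod 17, x_{i+1} = (x_i − d_i)/17. The first 4 digits are (1, 0, 10, 12).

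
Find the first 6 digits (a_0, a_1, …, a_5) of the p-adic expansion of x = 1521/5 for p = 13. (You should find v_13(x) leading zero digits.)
(a_0, …, a_5) = (0, 0, 7, 10, 7, 2)

v_13(1521/5) = 2, so a_0 = ... = a_1 = 0. Factor out: x = 13^2 · u with u = 9/5 a unit in ℤ_13. Expand u iteratively via a_{v+i} = u_i mod 13, u_{i+1} = (u_i − a_{v+i})/13:
  u_0 = 9/5;  a_2 = 7;  u_1 = (u_0 − 7)/13 = -2/5
  u_1 = -2/5;  a_3 = 10;  u_2 = (u_1 − 10)/13 = -4/5
  u_2 = -4/5;  a_4 = 7;  u_3 = (u_2 − 7)/13 = -3/5
  u_3 = -3/5;  a_5 = 2;  u_4 = (u_3 − 2)/13 = -1/5
Digits: (0, 0, 7, 10, 7, 2).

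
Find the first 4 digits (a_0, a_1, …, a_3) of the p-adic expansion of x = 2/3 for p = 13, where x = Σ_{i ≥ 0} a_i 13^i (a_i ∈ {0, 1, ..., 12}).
(a_0, …, a_3) = (5, 4, 4, 4)

v_13(2/3) = 0 (numerator and denominator both coprime to 13), so x ∈ ℤ_13^×. Compute digits iteratively via a_i = x_i mod 13, x_{i+1} = (x_i − a_i)/13, with x_0 = x:
  x_0 = 2/3;  a_0 = 5;  x_1 = (x_0 − 5)/13 = -1/3
  x_1 = -1/3;  a_1 = 4;  x_2 = (x_1 − 4)/13 = -1/3
  x_2 = -1/3;  a_2 = 4;  x_3 = (x_2 − 4)/13 = -1/3
  x_3 = -1/3;  a_3 = 4;  x_4 = (x_3 − 4)/13 = -1/3
Digits: (5, 4, 4, 4).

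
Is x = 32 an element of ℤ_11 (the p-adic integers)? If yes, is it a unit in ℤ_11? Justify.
x ∈ ℤ_11^× (unit); v_11(x) = 0

ℤ_11 = {x ∈ ℚ_11 : v_11(x) ≥ 0} and ℤ_11^× = {x ∈ ℤ_11 : v_11(x) = 0}. Here v_11(32) = v_11(num) − v_11(den) = 0; compare against these criteria.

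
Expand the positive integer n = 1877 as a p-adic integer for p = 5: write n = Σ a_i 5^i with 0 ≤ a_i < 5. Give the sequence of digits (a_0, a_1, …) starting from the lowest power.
(a_0, a_1, …) = (2, 0, 0, 0, 3)

Repeated division by 5 gives the digits low-to-high: 1877 = 2 + 3·5^4. Digit sequence: (2, 0, 0, 0, 3).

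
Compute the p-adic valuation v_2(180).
v_2(180) = 2

v_2(n) is the largest exponent k such that 2^k divides n. Factor out: 180 = 2^2 · 45. (Sign doesn't affect v_p.) So v_2(180) = 2.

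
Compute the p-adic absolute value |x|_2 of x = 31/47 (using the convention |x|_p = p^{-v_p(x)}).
|31/47|_2 = 1

Step 1 — compute v_2(x) by factoring powers of 2 out of the numerator and denominator: v_2(31/47) = 0. Step 2 — apply |x|_p = p^{-v_p(x)} = 2^{0} = 1.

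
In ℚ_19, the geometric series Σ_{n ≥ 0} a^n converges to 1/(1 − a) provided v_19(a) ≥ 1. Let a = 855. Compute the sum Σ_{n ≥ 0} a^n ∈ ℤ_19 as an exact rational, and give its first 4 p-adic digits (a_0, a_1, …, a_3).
Σ a^n = 1/(1 − a) = -1/854;  first 4 digits = (1, 7, 13, 12)

v_19(a) = 1 ≥ 1, so the series converges in ℤ_19 to 1/(1 − a) = 1/(1 − 855) = -1/854. Expand this rational in ℤ_19: compute digits iteratively via d_i = x_i mod 19, x_{i+1} = (x_i − d_i)/19. The first 4 digits are (1, 7, 13, 12).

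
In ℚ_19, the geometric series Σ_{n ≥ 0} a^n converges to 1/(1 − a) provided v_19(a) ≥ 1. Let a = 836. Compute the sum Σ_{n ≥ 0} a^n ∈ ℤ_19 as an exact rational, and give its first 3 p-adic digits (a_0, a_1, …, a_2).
Σ a^n = 1/(1 − a) = -1/835;  first 3 digits = (1, 6, 0)

v_19(a) = 1 ≥ 1, so the series converges in ℤ_19 to 1/(1 − a) = 1/(1 − 836) = -1/835. Expand this rational in ℤ_19: compute digits iteratively via d_i = x_i mod 19, x_{i+1} = (x_i − d_i)/19. The first 3 digits are (1, 6, 0).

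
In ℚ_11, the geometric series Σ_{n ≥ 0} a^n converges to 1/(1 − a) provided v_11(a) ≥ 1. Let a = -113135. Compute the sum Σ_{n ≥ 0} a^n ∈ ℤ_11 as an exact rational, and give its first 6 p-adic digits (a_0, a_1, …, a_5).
Σ a^n = 1/(1 − a) = 1/113136;  first 6 digits = (1, 0, 0, 3, 3, 10)

v_11(a) = 3 ≥ 1, so the series converges in ℤ_11 to 1/(1 − a) = 1/(1 − (-113135)) = 1/113136. Expand this rational in ℤ_11: compute digits iteratively via d_i = x_i mod 11, x_{i+1} = (x_i − d_i)/11. The first 6 digits are (1, 0, 0, 3, 3, 10).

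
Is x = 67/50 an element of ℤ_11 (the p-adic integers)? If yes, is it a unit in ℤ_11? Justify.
x ∈ ℤ_11^× (unit); v_11(x) = 0

ℤ_11 = {x ∈ ℚ_11 : v_11(x) ≥ 0} and ℤ_11^× = {x ∈ ℤ_11 : v_11(x) = 0}. Here v_11(67/50) = v_11(num) − v_11(den) = 0; compare against these criteria.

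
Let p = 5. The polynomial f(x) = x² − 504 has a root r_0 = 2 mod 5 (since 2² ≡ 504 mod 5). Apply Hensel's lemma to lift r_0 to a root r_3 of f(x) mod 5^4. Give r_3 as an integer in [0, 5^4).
r_3 = 127 (mod 625)

Hensel's recurrence: r_{i+1} = r_i − f(r_i)·(f′(r_i))^{-1} mod 5^{i+2}, with f′(x) = 2x. Iterate:
  r_0 = 2 (mod 5)
  r_1 = 2 (mod 25)
  r_2 = 2 (mod 125)
  r_3 = 127 (mod 625)
Final: r_3 = 127, and one checks f(r_3) ≡ 0 mod 5^4.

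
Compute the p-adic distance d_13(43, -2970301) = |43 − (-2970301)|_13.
d_13(43, -2970301) = 1/371293

Step 1 — x − y = 43 − (-2970301) = 2970344. Step 2 — v_13(2970344) = 5 (factor: 2970344 = (13^5 · 8); the sign does not affect v_p). Step 3 — |x − y|_13 = 13^{-5} = 1/371293.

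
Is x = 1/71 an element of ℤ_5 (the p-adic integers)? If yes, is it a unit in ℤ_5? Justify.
x ∈ ℤ_5^× (unit); v_5(x) = 0

ℤ_5 = {x ∈ ℚ_5 : v_5(x) ≥ 0} and ℤ_5^× = {x ∈ ℤ_5 : v_5(x) = 0}. Here v_5(1/71) = v_5(num) − v_5(den) = 0; compare against these criteria.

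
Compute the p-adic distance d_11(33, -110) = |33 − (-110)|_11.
d_11(33, -110) = 1/11

Step 1 — x − y = 33 − (-110) = 143. Step 2 — v_11(143) = 1 (factor: 143 = (11^1 · 13); the sign does not affect v_p). Step 3 — |x − y|_11 = 11^{-1} = 1/11.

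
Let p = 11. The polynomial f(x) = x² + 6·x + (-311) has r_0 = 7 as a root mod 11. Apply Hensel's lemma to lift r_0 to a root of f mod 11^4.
r_3 = 8730 (mod 14641)

Hensel: r_{i+1} = r_i − f(r_i)·(f′(r_i))^{-1} mod 11^{i+2}, f′(x) = 2x + 6. Iterate:
  r_0 = 7 (mod 11)
  r_1 = 18 (mod 121)
  r_2 = 744 (mod 1331)
  r_3 = 8730 (mod 14641)
Final: r = 8730 satisfies f(r) ≡ 0 mod 11^4.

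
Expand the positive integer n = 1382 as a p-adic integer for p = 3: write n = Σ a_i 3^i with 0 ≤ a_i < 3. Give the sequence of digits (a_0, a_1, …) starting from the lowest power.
(a_0, a_1, …) = (2, 1, 0, 0, 2, 2, 1)

Repeated division by 3 gives the digits low-to-high: 1382 = 2 + 1·3^1 + 2·3^4 + 2·3^5 + 1·3^6. Digit sequence: (2, 1, 0, 0, 2, 2, 1).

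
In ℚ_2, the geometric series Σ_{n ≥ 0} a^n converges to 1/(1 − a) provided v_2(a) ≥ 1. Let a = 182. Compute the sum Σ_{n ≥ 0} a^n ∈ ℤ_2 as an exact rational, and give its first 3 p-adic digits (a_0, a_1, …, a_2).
Σ a^n = 1/(1 − a) = -1/181;  first 3 digits = (1, 1, 0)

v_2(a) = 1 ≥ 1, so the series converges in ℤ_2 to 1/(1 − a) = 1/(1 − 182) = -1/181. Expand this rational in ℤ_2: compute digits iteratively via d_i = x_i mod 2, x_{i+1} = (x_i − d_i)/2. The first 3 digits are (1, 1, 0).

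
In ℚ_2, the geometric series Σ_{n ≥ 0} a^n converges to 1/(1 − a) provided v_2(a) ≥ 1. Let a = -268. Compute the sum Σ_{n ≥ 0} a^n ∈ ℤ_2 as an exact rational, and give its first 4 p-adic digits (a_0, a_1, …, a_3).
Σ a^n = 1/(1 − a) = 1/269;  first 4 digits = (1, 0, 1, 0)

v_2(a) = 2 ≥ 1, so the series converges in ℤ_2 to 1/(1 − a) = 1/(1 − (-268)) = 1/269. Expand this rational in ℤ_2: compute digits iteratively via d_i = x_i mod 2, x_{i+1} = (x_i − d_i)/2. The first 4 digits are (1, 0, 1, 0).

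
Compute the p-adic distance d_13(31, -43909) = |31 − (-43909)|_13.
d_13(31, -43909) = 1/2197

Step 1 — x − y = 31 − (-43909) = 43940. Step 2 — v_13(43940) = 3 (factor: 43940 = (13^3 · 20); the sign does not affect v_p). Step 3 — |x − y|_13 = 13^{-3} = 1/2197.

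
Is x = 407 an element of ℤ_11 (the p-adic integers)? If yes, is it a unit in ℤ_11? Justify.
x ∈ ℤ_11 but not a unit; v_11(x) = 1 > 0

ℤ_11 = {x ∈ ℚ_11 : v_11(x) ≥ 0} and ℤ_11^× = {x ∈ ℤ_11 : v_11(x) = 0}. Here v_11(407) = v_11(num) − v_11(den) = 1; compare against these criteria.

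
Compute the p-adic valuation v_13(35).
v_13(35) = 0

v_13(n) is the largest exponent k such that 13^k divides n. Factor out: 35 = 13^0 · 35. (Sign doesn't affect v_p.) So v_13(35) = 0.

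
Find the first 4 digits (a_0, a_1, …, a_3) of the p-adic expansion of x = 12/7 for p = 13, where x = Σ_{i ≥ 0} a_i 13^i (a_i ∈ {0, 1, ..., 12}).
(a_0, …, a_3) = (11, 3, 9, 3)

v_13(12/7) = 0 (numerator and denominator both coprime to 13), so x ∈ ℤ_13^×. Compute digits iteratively via a_i = x_i mod 13, x_{i+1} = (x_i − a_i)/13, with x_0 = x:
  x_0 = 12/7;  a_0 = 11;  x_1 = (x_0 − 11)/13 = -5/7
  x_1 = -5/7;  a_1 = 3;  x_2 = (x_1 − 3)/13 = -2/7
  x_2 = -2/7;  a_2 = 9;  x_3 = (x_2 − 9)/13 = -5/7
  x_3 = -5/7;  a_3 = 3;  x_4 = (x_3 − 3)/13 = -2/7
Digits: (11, 3, 9, 3).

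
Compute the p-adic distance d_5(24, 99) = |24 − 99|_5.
d_5(24, 99) = 1/25

Step 1 — x − y = 24 − 99 = -75. Step 2 — v_5(-75) = 2 (factor: -75 = −(5^2 · 3); the sign does not affect v_p). Step 3 — |x − y|_5 = 5^{-2} = 1/25.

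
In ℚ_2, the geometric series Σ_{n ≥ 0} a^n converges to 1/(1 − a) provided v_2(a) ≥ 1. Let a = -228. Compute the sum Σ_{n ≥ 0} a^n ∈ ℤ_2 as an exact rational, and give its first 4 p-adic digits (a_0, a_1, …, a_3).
Σ a^n = 1/(1 − a) = 1/229;  first 4 digits = (1, 0, 1, 1)

v_2(a) = 2 ≥ 1, so the series converges in ℤ_2 to 1/(1 − a) = 1/(1 − (-228)) = 1/229. Expand this rational in ℤ_2: compute digits iteratively via d_i = x_i mod 2, x_{i+1} = (x_i − d_i)/2. The first 4 digits are (1, 0, 1, 1).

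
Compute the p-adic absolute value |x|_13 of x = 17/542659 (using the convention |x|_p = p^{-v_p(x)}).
|17/542659|_13 = 28561

Step 1 — compute v_13(x) by factoring powers of 13 out of the numerator and denominator: v_13(17/542659) = -4. Step 2 — apply |x|_p = p^{-v_p(x)} = 13^{4} = 28561.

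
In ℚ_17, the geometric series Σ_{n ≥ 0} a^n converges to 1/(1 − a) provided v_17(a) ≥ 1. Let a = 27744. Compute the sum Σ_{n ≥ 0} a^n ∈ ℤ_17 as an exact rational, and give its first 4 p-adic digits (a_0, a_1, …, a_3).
Σ a^n = 1/(1 − a) = -1/27743;  first 4 digits = (1, 0, 11, 5)

v_17(a) = 2 ≥ 1, so the series converges in ℤ_17 to 1/(1 − a) = 1/(1 − 27744) = -1/27743. Expand this rational in ℤ_17: compute digits iteratively via d_i = x_i mod 17, x_{i+1} = (x_i − d_i)/17. The first 4 digits are (1, 0, 11, 5).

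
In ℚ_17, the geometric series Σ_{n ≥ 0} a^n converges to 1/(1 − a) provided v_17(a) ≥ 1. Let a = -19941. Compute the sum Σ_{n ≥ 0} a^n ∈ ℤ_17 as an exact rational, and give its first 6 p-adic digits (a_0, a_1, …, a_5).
Σ a^n = 1/(1 − a) = 1/19942;  first 6 digits = (1, 0, 16, 12, 0, 8)

v_17(a) = 2 ≥ 1, so the series converges in ℤ_17 to 1/(1 − a) = 1/(1 − (-19941)) = 1/19942. Expand this rational in ℤ_17: compute digits iteratively via d_i = x_i mod 17, x_{i+1} = (x_i − d_i)/17. The first 6 digits are (1, 0, 16, 12, 0, 8).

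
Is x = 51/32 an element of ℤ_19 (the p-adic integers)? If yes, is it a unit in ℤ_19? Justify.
x ∈ ℤ_19^× (unit); v_19(x) = 0

ℤ_19 = {x ∈ ℚ_19 : v_19(x) ≥ 0} and ℤ_19^× = {x ∈ ℤ_19 : v_19(x) = 0}. Here v_19(51/32) = v_19(num) − v_19(den) = 0; compare against these criteria.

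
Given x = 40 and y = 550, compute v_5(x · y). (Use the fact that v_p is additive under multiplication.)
v_5(22000) = 3

v_p(x) = 1 (factor: 40 = 5^1 · 8); v_p(y) = 2 (factor: 550 = 5^2 · 22). Additivity: v_p(xy) = v_p(x) + v_p(y) = 1 + 2 = 3. (Direct check: xy = 22000 = 5^3 · (176).)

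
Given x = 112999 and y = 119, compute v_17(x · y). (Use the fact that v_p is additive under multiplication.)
v_17(13446881) = 4

v_p(x) = 3 (factor: 112999 = 17^3 · 23); v_p(y) = 1 (factor: 119 = 17^1 · 7). Additivity: v_p(xy) = v_p(x) + v_p(y) = 3 + 1 = 4. (Direct check: xy = 13446881 = 17^4 · (161).)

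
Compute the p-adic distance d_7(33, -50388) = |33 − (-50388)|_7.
d_7(33, -50388) = 1/16807

Step 1 — x − y = 33 − (-50388) = 50421. Step 2 — v_7(50421) = 5 (factor: 50421 = (7^5 · 3); the sign does not affect v_p). Step 3 — |x − y|_7 = 7^{-5} = 1/16807.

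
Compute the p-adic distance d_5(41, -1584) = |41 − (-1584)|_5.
d_5(41, -1584) = 1/125

Step 1 — x − y = 41 − (-1584) = 1625. Step 2 — v_5(1625) = 3 (factor: 1625 = (5^3 · 13); the sign does not affect v_p). Step 3 — |x − y|_5 = 5^{-3} = 1/125.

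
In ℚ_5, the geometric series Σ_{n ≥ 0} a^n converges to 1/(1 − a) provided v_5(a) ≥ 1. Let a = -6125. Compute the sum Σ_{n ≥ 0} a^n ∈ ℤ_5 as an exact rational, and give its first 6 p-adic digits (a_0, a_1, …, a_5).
Σ a^n = 1/(1 − a) = 1/6126;  first 6 digits = (1, 0, 0, 1, 0, 3)

v_5(a) = 3 ≥ 1, so the series converges in ℤ_5 to 1/(1 − a) = 1/(1 − (-6125)) = 1/6126. Expand this rational in ℤ_5: compute digits iteratively via d_i = x_i mod 5, x_{i+1} = (x_i − d_i)/5. The first 6 digits are (1, 0, 0, 1, 0, 3).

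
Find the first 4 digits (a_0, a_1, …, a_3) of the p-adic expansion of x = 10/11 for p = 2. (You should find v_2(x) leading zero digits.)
(a_0, …, a_3) = (0, 1, 1, 1)

v_2(10/11) = 1, so a_0 = ... = a_0 = 0. Factor out: x = 2^1 · u with u = 5/11 a unit in ℤ_2. Expand u iteratively via a_{v+i} = u_i mod 2, u_{i+1} = (u_i − a_{v+i})/2:
  u_0 = 5/11;  a_1 = 1;  u_1 = (u_0 − 1)/2 = -3/11
  u_1 = -3/11;  a_2 = 1;  u_2 = (u_1 − 1)/2 = -7/11
  u_2 = -7/11;  a_3 = 1;  u_3 = (u_2 − 1)/2 = -9/11
Digits: (0, 1, 1, 1).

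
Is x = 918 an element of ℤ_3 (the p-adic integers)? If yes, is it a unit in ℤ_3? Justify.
x ∈ ℤ_3 but not a unit; v_3(x) = 3 > 0

ℤ_3 = {x ∈ ℚ_3 : v_3(x) ≥ 0} and ℤ_3^× = {x ∈ ℤ_3 : v_3(x) = 0}. Here v_3(918) = v_3(num) − v_3(den) = 3; compare against these criteria.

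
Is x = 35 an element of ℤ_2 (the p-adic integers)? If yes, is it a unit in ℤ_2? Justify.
x ∈ ℤ_2^× (unit); v_2(x) = 0

ℤ_2 = {x ∈ ℚ_2 : v_2(x) ≥ 0} and ℤ_2^× = {x ∈ ℤ_2 : v_2(x) = 0}. Here v_2(35) = v_2(num) − v_2(den) = 0; compare against these criteria.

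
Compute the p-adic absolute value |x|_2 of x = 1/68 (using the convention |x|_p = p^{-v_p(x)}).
|1/68|_2 = 4

Step 1 — compute v_2(x) by factoring powers of 2 out of the numerator and denominator: v_2(1/68) = -2. Step 2 — apply |x|_p = p^{-v_p(x)} = 2^{2} = 4.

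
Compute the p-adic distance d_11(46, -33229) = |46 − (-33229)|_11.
d_11(46, -33229) = 1/1331

Step 1 — x − y = 46 − (-33229) = 33275. Step 2 — v_11(33275) = 3 (factor: 33275 = (11^3 · 25); the sign does not affect v_p). Step 3 — |x − y|_11 = 11^{-3} = 1/1331.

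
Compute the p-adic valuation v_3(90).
v_3(90) = 2

v_3(n) is the largest exponent k such that 3^k divides n. Factor out: 90 = 3^2 · 10. (Sign doesn't affect v_p.) So v_3(90) = 2.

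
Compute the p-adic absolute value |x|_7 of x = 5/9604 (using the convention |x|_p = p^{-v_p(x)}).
|5/9604|_7 = 2401

Step 1 — compute v_7(x) by factoring powers of 7 out of the numerator and denominator: v_7(5/9604) = -4. Step 2 — apply |x|_p = p^{-v_p(x)} = 7^{4} = 2401.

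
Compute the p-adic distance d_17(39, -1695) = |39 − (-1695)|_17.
d_17(39, -1695) = 1/289

Step 1 — x − y = 39 − (-1695) = 1734. Step 2 — v_17(1734) = 2 (factor: 1734 = (17^2 · 6); the sign does not affect v_p). Step 3 — |x − y|_17 = 17^{-2} = 1/289.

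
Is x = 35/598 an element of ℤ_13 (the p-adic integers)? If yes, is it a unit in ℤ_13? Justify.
x ∉ ℤ_13 (v_13(x) = -1 < 0)

ℤ_13 = {x ∈ ℚ_13 : v_13(x) ≥ 0} and ℤ_13^× = {x ∈ ℤ_13 : v_13(x) = 0}. Here v_13(35/598) = v_13(num) − v_13(den) = -1; compare against these criteria.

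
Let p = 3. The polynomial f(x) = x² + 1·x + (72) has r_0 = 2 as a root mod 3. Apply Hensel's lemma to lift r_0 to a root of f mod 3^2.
r_1 = 8 (mod 9)

Hensel: r_{i+1} = r_i − f(r_i)·(f′(r_i))^{-1} mod 3^{i+2}, f′(x) = 2x + 1. Iterate:
  r_0 = 2 (mod 3)
  r_1 = 8 (mod 9)
Final: r = 8 satisfies f(r) ≡ 0 mod 3^2.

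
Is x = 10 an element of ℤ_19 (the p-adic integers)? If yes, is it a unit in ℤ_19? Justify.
x ∈ ℤ_19^× (unit); v_19(x) = 0

ℤ_19 = {x ∈ ℚ_19 : v_19(x) ≥ 0} and ℤ_19^× = {x ∈ ℤ_19 : v_19(x) = 0}. Here v_19(10) = v_19(num) − v_19(den) = 0; compare against these criteria.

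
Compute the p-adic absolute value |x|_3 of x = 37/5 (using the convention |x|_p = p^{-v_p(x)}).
|37/5|_3 = 1

Step 1 — compute v_3(x) by factoring powers of 3 out of the numerator and denominator: v_3(37/5) = 0. Step 2 — apply |x|_p = p^{-v_p(x)} = 3^{0} = 1.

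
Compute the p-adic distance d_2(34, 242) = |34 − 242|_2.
d_2(34, 242) = 1/16

Step 1 — x − y = 34 − 242 = -208. Step 2 — v_2(-208) = 4 (factor: -208 = −(2^4 · 13); the sign does not affect v_p). Step 3 — |x − y|_2 = 2^{-4} = 1/16.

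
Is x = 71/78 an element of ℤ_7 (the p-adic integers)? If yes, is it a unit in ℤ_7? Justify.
x ∈ ℤ_7^× (unit); v_7(x) = 0

ℤ_7 = {x ∈ ℚ_7 : v_7(x) ≥ 0} and ℤ_7^× = {x ∈ ℤ_7 : v_7(x) = 0}. Here v_7(71/78) = v_7(num) − v_7(den) = 0; compare against these criteria.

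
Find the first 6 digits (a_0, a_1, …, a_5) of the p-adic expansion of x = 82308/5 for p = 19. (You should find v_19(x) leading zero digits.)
(a_0, …, a_5) = (0, 0, 0, 10, 11, 7)

v_19(82308/5) = 3, so a_0 = ... = a_2 = 0. Factor out: x = 19^3 · u with u = 12/5 a unit in ℤ_19. Expand u iteratively via a_{v+i} = u_i mod 19, u_{i+1} = (u_i − a_{v+i})/19:
  u_0 = 12/5;  a_3 = 10;  u_1 = (u_0 − 10)/19 = -2/5
  u_1 = -2/5;  a_4 = 11;  u_2 = (u_1 − 11)/19 = -3/5
  u_2 = -3/5;  a_5 = 7;  u_3 = (u_2 − 7)/19 = -2/5
Digits: (0, 0, 0, 10, 11, 7).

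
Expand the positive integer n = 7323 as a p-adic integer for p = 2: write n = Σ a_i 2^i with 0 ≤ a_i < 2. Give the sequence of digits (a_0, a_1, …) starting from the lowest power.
(a_0, a_1, …) = (1, 1, 0, 1, 1, 0, 0, 1, 0, 0, 1, 1, 1)

Repeated division by 2 gives the digits low-to-high: 7323 = 1 + 1·2^1 + 1·2^3 + 1·2^4 + 1·2^7 + 1·2^10 + 1·2^11 + 1·2^12. Digit sequence: (1, 1, 0, 1, 1, 0, 0, 1, 0, 0, 1, 1, 1).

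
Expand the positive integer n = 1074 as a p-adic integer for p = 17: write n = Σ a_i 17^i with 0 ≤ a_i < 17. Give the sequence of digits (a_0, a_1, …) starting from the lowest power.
(a_0, a_1, …) = (3, 12, 3)

Repeated division by 17 gives the digits low-to-high: 1074 = 3 + 12·17^1 + 3·17^2. Digit sequence: (3, 12, 3).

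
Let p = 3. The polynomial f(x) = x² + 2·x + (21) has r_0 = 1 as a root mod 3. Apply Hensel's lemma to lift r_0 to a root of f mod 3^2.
r_1 = 4 (mod 9)

Hensel: r_{i+1} = r_i − f(r_i)·(f′(r_i))^{-1} mod 3^{i+2}, f′(x) = 2x + 2. Iterate:
  r_0 = 1 (mod 3)
  r_1 = 4 (mod 9)
Final: r = 4 satisfies f(r) ≡ 0 mod 3^2.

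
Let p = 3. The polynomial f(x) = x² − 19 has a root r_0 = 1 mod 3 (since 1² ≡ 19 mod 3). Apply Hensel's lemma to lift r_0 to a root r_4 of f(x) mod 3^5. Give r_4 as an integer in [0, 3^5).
r_4 = 91 (mod 243)

Hensel's recurrence: r_{i+1} = r_i − f(r_i)·(f′(r_i))^{-1} mod 3^{i+2}, with f′(x) = 2x. Iterate:
  r_0 = 1 (mod 3)
  r_1 = 1 (mod 9)
  r_2 = 10 (mod 27)
  r_3 = 10 (mod 81)
  r_4 = 91 (mod 243)
Final: r_4 = 91, and one checks f(r_4) ≡ 0 mod 3^5.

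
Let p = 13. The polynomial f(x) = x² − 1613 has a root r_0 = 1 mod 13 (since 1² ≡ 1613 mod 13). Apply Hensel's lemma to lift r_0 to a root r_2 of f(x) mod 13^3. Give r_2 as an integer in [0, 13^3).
r_2 = 1145 (mod 2197)

Hensel's recurrence: r_{i+1} = r_i − f(r_i)·(f′(r_i))^{-1} mod 13^{i+2}, with f′(x) = 2x. Iterate:
  r_0 = 1 (mod 13)
  r_1 = 131 (mod 169)
  r_2 = 1145 (mod 2197)
Final: r_2 = 1145, and one checks f(r_2) ≡ 0 mod 13^3.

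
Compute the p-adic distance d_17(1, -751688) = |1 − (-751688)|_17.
d_17(1, -751688) = 1/83521

Step 1 — x − y = 1 − (-751688) = 751689. Step 2 — v_17(751689) = 4 (factor: 751689 = (17^4 · 9); the sign does not affect v_p). Step 3 — |x − y|_17 = 17^{-4} = 1/83521.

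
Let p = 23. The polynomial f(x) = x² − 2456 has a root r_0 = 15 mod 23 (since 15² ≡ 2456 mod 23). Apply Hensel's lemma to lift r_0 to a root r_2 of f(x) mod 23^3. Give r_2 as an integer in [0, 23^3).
r_2 = 7513 (mod 12167)

Hensel's recurrence: r_{i+1} = r_i − f(r_i)·(f′(r_i))^{-1} mod 23^{i+2}, with f′(x) = 2x. Iterate:
  r_0 = 15 (mod 23)
  r_1 = 107 (mod 529)
  r_2 = 7513 (mod 12167)
Final: r_2 = 7513, and one checks f(r_2) ≡ 0 mod 23^3.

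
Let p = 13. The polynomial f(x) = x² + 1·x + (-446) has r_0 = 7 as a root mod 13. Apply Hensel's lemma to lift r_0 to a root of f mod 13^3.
r_2 = 1892 (mod 2197)

Hensel: r_{i+1} = r_i − f(r_i)·(f′(r_i))^{-1} mod 13^{i+2}, f′(x) = 2x + 1. Iterate:
  r_0 = 7 (mod 13)
  r_1 = 33 (mod 169)
  r_2 = 1892 (mod 2197)
Final: r = 1892 satisfies f(r) ≡ 0 mod 13^3.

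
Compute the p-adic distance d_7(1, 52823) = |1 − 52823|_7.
d_7(1, 52823) = 1/2401

Step 1 — x − y = 1 − 52823 = -52822. Step 2 — v_7(-52822) = 4 (factor: -52822 = −(7^4 · 22); the sign does not affect v_p). Step 3 — |x − y|_7 = 7^{-4} = 1/2401.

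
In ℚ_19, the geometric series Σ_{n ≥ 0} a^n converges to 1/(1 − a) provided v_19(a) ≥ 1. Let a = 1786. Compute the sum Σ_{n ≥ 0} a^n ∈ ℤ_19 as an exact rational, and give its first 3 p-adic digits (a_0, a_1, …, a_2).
Σ a^n = 1/(1 − a) = -1/1785;  first 3 digits = (1, 18, 5)

v_19(a) = 1 ≥ 1, so the series converges in ℤ_19 to 1/(1 − a) = 1/(1 − 1786) = -1/1785. Expand this rational in ℤ_19: compute digits iteratively via d_i = x_i mod 19, x_{i+1} = (x_i − d_i)/19. The first 3 digits are (1, 18, 5).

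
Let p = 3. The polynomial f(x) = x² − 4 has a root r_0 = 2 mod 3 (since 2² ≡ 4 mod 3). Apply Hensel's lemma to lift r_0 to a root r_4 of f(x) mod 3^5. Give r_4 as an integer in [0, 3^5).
r_4 = 2 (mod 243)

Hensel's recurrence: r_{i+1} = r_i − f(r_i)·(f′(r_i))^{-1} mod 3^{i+2}, with f′(x) = 2x. Iterate:
  r_0 = 2 (mod 3)
  r_1 = 2 (mod 9)
  r_2 = 2 (mod 27)
  r_3 = 2 (mod 81)
  r_4 = 2 (mod 243)
Final: r_4 = 2, and one checks f(r_4) ≡ 0 mod 3^5.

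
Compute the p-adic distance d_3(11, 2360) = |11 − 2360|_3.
d_3(11, 2360) = 1/81

Step 1 — x − y = 11 − 2360 = -2349. Step 2 — v_3(-2349) = 4 (factor: -2349 = −(3^4 · 29); the sign does not affect v_p). Step 3 — |x − y|_3 = 3^{-4} = 1/81.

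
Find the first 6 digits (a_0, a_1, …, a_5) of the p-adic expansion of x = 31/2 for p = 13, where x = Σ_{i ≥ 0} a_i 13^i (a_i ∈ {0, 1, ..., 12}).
(a_0, …, a_5) = (9, 7, 6, 6, 6, 6)

v_13(31/2) = 0 (numerator and denominator both coprime to 13), so x ∈ ℤ_13^×. Compute digits iteratively via a_i = x_i mod 13, x_{i+1} = (x_i − a_i)/13, with x_0 = x:
  x_0 = 31/2;  a_0 = 9;  x_1 = (x_0 − 9)/13 = 1/2
  x_1 = 1/2;  a_1 = 7;  x_2 = (x_1 − 7)/13 = -1/2
  x_2 = -1/2;  a_2 = 6;  x_3 = (x_2 − 6)/13 = -1/2
  x_3 = -1/2;  a_3 = 6;  x_4 = (x_3 − 6)/13 = -1/2
  x_4 = -1/2;  a_4 = 6;  x_5 = (x_4 − 6)/13 = -1/2
  x_5 = -1/2;  a_5 = 6;  x_6 = (x_5 − 6)/13 = -1/2
Digits: (9, 7, 6, 6, 6, 6).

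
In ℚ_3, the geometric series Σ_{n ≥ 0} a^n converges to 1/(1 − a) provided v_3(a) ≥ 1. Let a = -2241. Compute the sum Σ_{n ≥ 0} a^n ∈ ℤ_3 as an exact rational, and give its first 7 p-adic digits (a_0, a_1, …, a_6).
Σ a^n = 1/(1 − a) = 1/2242;  first 7 digits = (1, 0, 0, 1, 2, 2, 0)

v_3(a) = 3 ≥ 1, so the series converges in ℤ_3 to 1/(1 − a) = 1/(1 − (-2241)) = 1/2242. Expand this rational in ℤ_3: compute digits iteratively via d_i = x_i mod 3, x_{i+1} = (x_i − d_i)/3. The first 7 digits are (1, 0, 0, 1, 2, 2, 0).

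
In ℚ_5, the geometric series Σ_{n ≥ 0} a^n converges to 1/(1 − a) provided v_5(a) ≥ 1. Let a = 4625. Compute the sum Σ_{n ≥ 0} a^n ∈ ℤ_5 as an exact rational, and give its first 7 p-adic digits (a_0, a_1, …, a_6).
Σ a^n = 1/(1 − a) = -1/4624;  first 7 digits = (1, 0, 0, 2, 2, 1, 4)

v_5(a) = 3 ≥ 1, so the series converges in ℤ_5 to 1/(1 − a) = 1/(1 − 4625) = -1/4624. Expand this rational in ℤ_5: compute digits iteratively via d_i = x_i mod 5, x_{i+1} = (x_i − d_i)/5. The first 7 digits are (1, 0, 0, 2, 2, 1, 4).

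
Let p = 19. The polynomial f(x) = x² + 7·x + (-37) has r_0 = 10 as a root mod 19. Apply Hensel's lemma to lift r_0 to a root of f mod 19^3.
r_2 = 3468 (mod 6859)

Hensel: r_{i+1} = r_i − f(r_i)·(f′(r_i))^{-1} mod 19^{i+2}, f′(x) = 2x + 7. Iterate:
  r_0 = 10 (mod 19)
  r_1 = 219 (mod 361)
  r_2 = 3468 (mod 6859)
Final: r = 3468 satisfies f(r) ≡ 0 mod 19^3.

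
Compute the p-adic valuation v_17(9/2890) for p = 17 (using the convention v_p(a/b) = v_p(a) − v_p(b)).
v_17(9/2890) = -2

Factor powers of 17 from the numerator and denominator of the reduced fraction: 9 = 17^0 · 9 and 2890 = 17^2 · 10. Apply v_p(a/b) = v_p(a) − v_p(b): v_17(9/2890) = 0 − 2 = -2.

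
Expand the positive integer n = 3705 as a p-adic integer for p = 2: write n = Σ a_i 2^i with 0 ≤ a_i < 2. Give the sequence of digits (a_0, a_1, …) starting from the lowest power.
(a_0, a_1, …) = (1, 0, 0, 1, 1, 1, 1, 0, 0, 1, 1, 1)

Repeated division by 2 gives the digits low-to-high: 3705 = 1 + 1·2^3 + 1·2^4 + 1·2^5 + 1·2^6 + 1·2^9 + 1·2^10 + 1·2^11. Digit sequence: (1, 0, 0, 1, 1, 1, 1, 0, 0, 1, 1, 1).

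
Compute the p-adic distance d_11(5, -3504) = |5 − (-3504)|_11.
d_11(5, -3504) = 1/121

Step 1 — x − y = 5 − (-3504) = 3509. Step 2 — v_11(3509) = 2 (factor: 3509 = (11^2 · 29); the sign does not affect v_p). Step 3 — |x − y|_11 = 11^{-2} = 1/121.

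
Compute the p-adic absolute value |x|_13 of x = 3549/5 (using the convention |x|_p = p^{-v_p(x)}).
|3549/5|_13 = 1/169

Step 1 — compute v_13(x) by factoring powers of 13 out of the numerator and denominator: v_13(3549/5) = 2. Step 2 — apply |x|_p = p^{-v_p(x)} = 13^{-2} = 1/169.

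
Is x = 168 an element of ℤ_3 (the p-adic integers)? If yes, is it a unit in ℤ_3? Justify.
x ∈ ℤ_3 but not a unit; v_3(x) = 1 > 0

ℤ_3 = {x ∈ ℚ_3 : v_3(x) ≥ 0} and ℤ_3^× = {x ∈ ℤ_3 : v_3(x) = 0}. Here v_3(168) = v_3(num) − v_3(den) = 1; compare against these criteria.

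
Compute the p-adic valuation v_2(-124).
v_2(-124) = 2

v_2(n) is the largest exponent k such that 2^k divides n. Factor out: -124 = -2^2 · 31. (Sign doesn't affect v_p.) So v_2(-124) = 2.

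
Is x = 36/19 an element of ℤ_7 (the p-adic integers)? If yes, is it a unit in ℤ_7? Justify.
x ∈ ℤ_7^× (unit); v_7(x) = 0

ℤ_7 = {x ∈ ℚ_7 : v_7(x) ≥ 0} and ℤ_7^× = {x ∈ ℤ_7 : v_7(x) = 0}. Here v_7(36/19) = v_7(num) − v_7(den) = 0; compare against these criteria.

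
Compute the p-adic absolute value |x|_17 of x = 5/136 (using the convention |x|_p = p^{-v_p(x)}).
|5/136|_17 = 17

Step 1 — compute v_17(x) by factoring powers of 17 out of the numerator and denominator: v_17(5/136) = -1. Step 2 — apply |x|_p = p^{-v_p(x)} = 17^{1} = 17.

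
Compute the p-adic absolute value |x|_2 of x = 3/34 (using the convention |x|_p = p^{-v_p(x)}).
|3/34|_2 = 2

Step 1 — compute v_2(x) by factoring powers of 2 out of the numerator and denominator: v_2(3/34) = -1. Step 2 — apply |x|_p = p^{-v_p(x)} = 2^{1} = 2.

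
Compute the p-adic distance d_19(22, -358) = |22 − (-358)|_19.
d_19(22, -358) = 1/19

Step 1 — x − y = 22 − (-358) = 380. Step 2 — v_19(380) = 1 (factor: 380 = (19^1 · 20); the sign does not affect v_p). Step 3 — |x − y|_19 = 19^{-1} = 1/19.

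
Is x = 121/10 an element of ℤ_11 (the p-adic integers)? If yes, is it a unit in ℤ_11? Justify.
x ∈ ℤ_11 but not a unit; v_11(x) = 2 > 0

ℤ_11 = {x ∈ ℚ_11 : v_11(x) ≥ 0} and ℤ_11^× = {x ∈ ℤ_11 : v_11(x) = 0}. Here v_11(121/10) = v_11(num) − v_11(den) = 2; compare against these criteria.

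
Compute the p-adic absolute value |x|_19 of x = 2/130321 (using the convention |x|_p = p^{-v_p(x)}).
|2/130321|_19 = 130321

Step 1 — compute v_19(x) by factoring powers of 19 out of the numerator and denominator: v_19(2/130321) = -4. Step 2 — apply |x|_p = p^{-v_p(x)} = 19^{4} = 130321.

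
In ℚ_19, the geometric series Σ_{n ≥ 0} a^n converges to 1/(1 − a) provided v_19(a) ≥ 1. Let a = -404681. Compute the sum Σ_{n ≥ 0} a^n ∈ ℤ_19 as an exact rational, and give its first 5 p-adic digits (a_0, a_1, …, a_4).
Σ a^n = 1/(1 − a) = 1/404682;  first 5 digits = (1, 0, 0, 17, 15)

v_19(a) = 3 ≥ 1, so the series converges in ℤ_19 to 1/(1 − a) = 1/(1 − (-404681)) = 1/404682. Expand this rational in ℤ_19: compute digits iteratively via d_i = x_i mod 19, x_{i+1} = (x_i − d_i)/19. The first 5 digits are (1, 0, 0, 17, 15).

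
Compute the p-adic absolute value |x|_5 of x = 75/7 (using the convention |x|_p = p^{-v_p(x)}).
|75/7|_5 = 1/25

Step 1 — compute v_5(x) by factoring powers of 5 out of the numerator and denominator: v_5(75/7) = 2. Step 2 — apply |x|_p = p^{-v_p(x)} = 5^{-2} = 1/25.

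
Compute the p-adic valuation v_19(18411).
v_19(18411) = 2

v_19(n) is the largest exponent k such that 19^k divides n. Factor out: 18411 = 19^2 · 51. (Sign doesn't affect v_p.) So v_19(18411) = 2.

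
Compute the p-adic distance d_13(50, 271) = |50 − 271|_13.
d_13(50, 271) = 1/13

Step 1 — x − y = 50 − 271 = -221. Step 2 — v_13(-221) = 1 (factor: -221 = −(13^1 · 17); the sign does not affect v_p). Step 3 — |x − y|_13 = 13^{-1} = 1/13.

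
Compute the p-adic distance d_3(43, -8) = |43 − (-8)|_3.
d_3(43, -8) = 1/3

Step 1 — x − y = 43 − (-8) = 51. Step 2 — v_3(51) = 1 (factor: 51 = (3^1 · 17); the sign does not affect v_p). Step 3 — |x − y|_3 = 3^{-1} = 1/3.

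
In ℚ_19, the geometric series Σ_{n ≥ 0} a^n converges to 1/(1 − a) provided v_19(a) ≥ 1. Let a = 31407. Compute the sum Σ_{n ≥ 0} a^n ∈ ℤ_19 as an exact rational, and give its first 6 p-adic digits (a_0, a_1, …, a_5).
Σ a^n = 1/(1 − a) = -1/31406;  first 6 digits = (1, 0, 11, 4, 7, 18)

v_19(a) = 2 ≥ 1, so the series converges in ℤ_19 to 1/(1 − a) = 1/(1 − 31407) = -1/31406. Expand this rational in ℤ_19: compute digits iteratively via d_i = x_i mod 19, x_{i+1} = (x_i − d_i)/19. The first 6 digits are (1, 0, 11, 4, 7, 18).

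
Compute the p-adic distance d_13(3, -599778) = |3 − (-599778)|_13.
d_13(3, -599778) = 1/28561

Step 1 — x − y = 3 − (-599778) = 599781. Step 2 — v_13(599781) = 4 (factor: 599781 = (13^4 · 21); the sign does not affect v_p). Step 3 — |x − y|_13 = 13^{-4} = 1/28561.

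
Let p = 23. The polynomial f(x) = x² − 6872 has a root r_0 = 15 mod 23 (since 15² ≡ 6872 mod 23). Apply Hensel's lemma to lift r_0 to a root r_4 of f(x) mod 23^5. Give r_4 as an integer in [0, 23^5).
r_4 = 1060476 (mod 6436343)

Hensel's recurrence: r_{i+1} = r_i − f(r_i)·(f′(r_i))^{-1} mod 23^{i+2}, with f′(x) = 2x. Iterate:
  r_0 = 15 (mod 23)
  r_1 = 360 (mod 529)
  r_2 = 1947 (mod 12167)
  r_3 = 220953 (mod 279841)
  r_4 = 1060476 (mod 6436343)
Final: r_4 = 1060476, and one checks f(r_4) ≡ 0 mod 23^5.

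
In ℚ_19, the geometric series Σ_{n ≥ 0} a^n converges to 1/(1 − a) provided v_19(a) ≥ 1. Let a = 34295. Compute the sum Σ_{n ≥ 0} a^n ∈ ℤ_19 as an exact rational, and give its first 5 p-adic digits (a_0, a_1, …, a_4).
Σ a^n = 1/(1 − a) = -1/34294;  first 5 digits = (1, 0, 0, 5, 0)

v_19(a) = 3 ≥ 1, so the series converges in ℤ_19 to 1/(1 − a) = 1/(1 − 34295) = -1/34294. Expand this rational in ℤ_19: compute digits iteratively via d_i = x_i mod 19, x_{i+1} = (x_i − d_i)/19. The first 5 digits are (1, 0, 0, 5, 0).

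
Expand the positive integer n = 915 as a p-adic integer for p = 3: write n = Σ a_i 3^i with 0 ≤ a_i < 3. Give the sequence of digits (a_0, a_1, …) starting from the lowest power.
(a_0, a_1, …) = (0, 2, 2, 0, 2, 0, 1)

Repeated division by 3 gives the digits low-to-high: 915 = 2·3^1 + 2·3^2 + 2·3^4 + 1·3^6. Digit sequence: (0, 2, 2, 0, 2, 0, 1).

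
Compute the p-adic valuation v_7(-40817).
v_7(-40817) = 4

v_7(n) is the largest exponent k such that 7^k divides n. Factor out: -40817 = -7^4 · 17. (Sign doesn't affect v_p.) So v_7(-40817) = 4.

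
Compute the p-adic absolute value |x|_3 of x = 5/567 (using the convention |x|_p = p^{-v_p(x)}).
|5/567|_3 = 81

Step 1 — compute v_3(x) by factoring powers of 3 out of the numerator and denominator: v_3(5/567) = -4. Step 2 — apply |x|_p = p^{-v_p(x)} = 3^{4} = 81.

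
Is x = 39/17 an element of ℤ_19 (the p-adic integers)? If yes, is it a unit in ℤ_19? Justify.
x ∈ ℤ_19^× (unit); v_19(x) = 0

ℤ_19 = {x ∈ ℚ_19 : v_19(x) ≥ 0} and ℤ_19^× = {x ∈ ℤ_19 : v_19(x) = 0}. Here v_19(39/17) = v_19(num) − v_19(den) = 0; compare against these criteria.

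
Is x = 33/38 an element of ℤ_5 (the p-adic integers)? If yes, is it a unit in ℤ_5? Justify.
x ∈ ℤ_5^× (unit); v_5(x) = 0

ℤ_5 = {x ∈ ℚ_5 : v_5(x) ≥ 0} and ℤ_5^× = {x ∈ ℤ_5 : v_5(x) = 0}. Here v_5(33/38) = v_5(num) − v_5(den) = 0; compare against these criteria.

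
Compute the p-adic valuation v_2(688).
v_2(688) = 4

v_2(n) is the largest exponent k such that 2^k divides n. Factor out: 688 = 2^4 · 43. (Sign doesn't affect v_p.) So v_2(688) = 4.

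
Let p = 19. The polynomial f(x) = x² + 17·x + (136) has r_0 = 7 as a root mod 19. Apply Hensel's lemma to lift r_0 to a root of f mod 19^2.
r_1 = 102 (mod 361)

Hensel: r_{i+1} = r_i − f(r_i)·(f′(r_i))^{-1} mod 19^{i+2}, f′(x) = 2x + 17. Iterate:
  r_0 = 7 (mod 19)
  r_1 = 102 (mod 361)
Final: r = 102 satisfies f(r) ≡ 0 mod 19^2.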